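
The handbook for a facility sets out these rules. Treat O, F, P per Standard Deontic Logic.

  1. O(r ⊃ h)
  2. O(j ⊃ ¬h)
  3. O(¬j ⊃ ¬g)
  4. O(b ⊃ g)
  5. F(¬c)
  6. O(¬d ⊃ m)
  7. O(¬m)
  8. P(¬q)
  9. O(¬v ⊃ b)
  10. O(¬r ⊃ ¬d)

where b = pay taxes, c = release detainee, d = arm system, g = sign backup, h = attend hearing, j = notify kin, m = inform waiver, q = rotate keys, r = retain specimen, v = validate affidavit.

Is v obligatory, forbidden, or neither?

Obligatory

Premise 7 gives O(¬m).
Premise 6, O(¬d ⊃ m), contraposes to O(¬m ⊃ d); with O(¬m) we get O(d).
The contrapositive of premise 10 (O(¬r ⊃ ¬d)) is O(d ⊃ r), and O(d) is already established, so O(r).
Applying K to premise 1 (O(r ⊃ h)) and O(r) yields O(h).
The contrapositive of premise 2 (O(j ⊃ ¬h)) is O(h ⊃ ¬j), and O(h) is already established, so O(¬j).
Premise 3 is O(¬j ⊃ ¬g); since O(¬j), deontic closure gives O(¬g).
The contrapositive of premise 4 (O(b ⊃ g)) is O(¬g ⊃ ¬b), and O(¬g) is already established, so O(¬b).
Premise 9 is O(¬v ⊃ b); contrapositively O(¬b ⊃ v). Since O(¬b) holds, K gives O(v).
Premises 5, 8 do not contribute to this derivation.
Hence v is obligatory.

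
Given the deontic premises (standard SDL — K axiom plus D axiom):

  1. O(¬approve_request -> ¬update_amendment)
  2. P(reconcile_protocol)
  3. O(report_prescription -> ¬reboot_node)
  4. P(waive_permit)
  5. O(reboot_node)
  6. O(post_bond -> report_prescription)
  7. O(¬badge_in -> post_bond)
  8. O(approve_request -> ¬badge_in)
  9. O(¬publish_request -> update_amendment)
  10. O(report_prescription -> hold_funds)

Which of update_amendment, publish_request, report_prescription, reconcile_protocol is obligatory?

publish_request

Premise 5 gives O(reboot_node).
Premise 3 is O(report_prescription -> ¬reboot_node); contrapositively O(reboot_node -> ¬report_prescription). Since O(reboot_node) holds, K gives O(¬report_prescription).
Premise 6 is O(post_bond -> report_prescription); contrapositively O(¬report_prescription -> ¬post_bond). Since O(¬report_prescription) holds, K gives O(¬post_bond).
The contrapositive of premise 7 (O(¬badge_in -> post_bond)) is O(¬post_bond -> badge_in), and O(¬post_bond) is already established, so O(badge_in).
Premise 8, O(approve_request -> ¬badge_in), contraposes to O(badge_in -> ¬approve_request); with O(badge_in) we get O(¬approve_request).
Premise 1 is O(¬approve_request -> ¬update_amendment); since O(¬approve_request), deontic closure gives O(¬update_amendment).
Premise 9 is O(¬publish_request -> update_amendment); contrapositively O(¬update_amendment -> publish_request). Since O(¬update_amendment) holds, K gives O(publish_request).
So O(publish_request) holds — publish_request is obligatory. None of the other listed options is made obligatory by any chain of premises.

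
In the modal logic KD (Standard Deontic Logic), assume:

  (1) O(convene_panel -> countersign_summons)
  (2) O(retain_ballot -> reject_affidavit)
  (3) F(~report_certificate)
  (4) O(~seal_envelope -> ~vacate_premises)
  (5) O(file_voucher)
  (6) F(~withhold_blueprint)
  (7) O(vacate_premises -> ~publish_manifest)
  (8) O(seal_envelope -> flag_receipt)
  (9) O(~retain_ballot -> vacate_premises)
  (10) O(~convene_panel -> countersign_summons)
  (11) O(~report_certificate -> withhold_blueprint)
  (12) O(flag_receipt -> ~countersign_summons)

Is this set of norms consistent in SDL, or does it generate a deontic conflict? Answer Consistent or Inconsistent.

Consistent

Premise 11 is O(~report_certificate -> withhold_blueprint); even if O(withhold_blueprint) held, inferring O(~report_certificate) would be affirming the consequent — invalid.
So O(~report_certificate) is not derivable, and the apparent clash with O(report_certificate) does not arise.
A world satisfying every obligation exists (e.g. convene_panel=false, countersign_summons=true, file_voucher=true, flag_receipt=false, publish_manifest=false, reject_affidavit=true, report_certificate=true, retain_ballot=true, seal_envelope=false, vacate_premises=false, withhold_blueprint=true); no atom is both obligatory and forbidden, so the set is consistent.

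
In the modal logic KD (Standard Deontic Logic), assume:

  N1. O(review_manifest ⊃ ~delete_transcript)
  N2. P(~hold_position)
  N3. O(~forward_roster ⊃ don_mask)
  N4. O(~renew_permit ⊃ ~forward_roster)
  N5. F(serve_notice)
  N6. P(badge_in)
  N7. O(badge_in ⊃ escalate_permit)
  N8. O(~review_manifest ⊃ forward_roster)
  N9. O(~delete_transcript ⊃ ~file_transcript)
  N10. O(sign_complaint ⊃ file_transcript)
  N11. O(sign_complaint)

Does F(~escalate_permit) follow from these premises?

No

Premise 7 is O(badge_in ⊃ escalate_permit), but O(badge_in) is not derivable from the premises (the permission P(badge_in) asserts only ~O(~badge_in), not O(badge_in)), so it does not yield O(escalate_permit).
No other premise forces O(escalate_permit). An ideal world satisfying every premise can still have ~escalate_permit true, so F(~escalate_permit) is not derivable.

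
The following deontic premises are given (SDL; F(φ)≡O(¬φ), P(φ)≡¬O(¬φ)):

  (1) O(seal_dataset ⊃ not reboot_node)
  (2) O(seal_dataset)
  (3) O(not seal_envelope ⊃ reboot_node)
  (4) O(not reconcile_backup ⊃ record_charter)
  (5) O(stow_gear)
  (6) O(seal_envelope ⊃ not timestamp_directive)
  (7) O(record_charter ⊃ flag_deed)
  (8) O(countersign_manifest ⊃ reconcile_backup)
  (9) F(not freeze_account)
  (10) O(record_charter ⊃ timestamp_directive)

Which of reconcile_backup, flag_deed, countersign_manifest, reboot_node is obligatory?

reconcile_backup

Premise 2 gives O(seal_dataset).
Premise 1 is O(seal_dataset ⊃ not reboot_node); since O(seal_dataset), deontic closure gives O(not reboot_node).
Premise 3, O(not seal_envelope ⊃ reboot_node), contraposes to O(not reboot_node ⊃ seal_envelope); with O(not reboot_node) we get O(seal_envelope).
With premise 6, O(seal_envelope ⊃ not timestamp_directive), the K-axiom yields O(not timestamp_directive).
Premise 10, O(record_charter ⊃ timestamp_directive), contraposes to O(not timestamp_directive ⊃ not record_charter); with O(not timestamp_directive) we get O(not record_charter).
Premise 4, O(not reconcile_backup ⊃ record_charter), contraposes to O(not record_charter ⊃ reconcile_backup); with O(not record_charter) we get O(reconcile_backup).
So O(reconcile_backup) holds — reconcile_backup is obligatory. None of the other listed options is made obligatory by any chain of premises.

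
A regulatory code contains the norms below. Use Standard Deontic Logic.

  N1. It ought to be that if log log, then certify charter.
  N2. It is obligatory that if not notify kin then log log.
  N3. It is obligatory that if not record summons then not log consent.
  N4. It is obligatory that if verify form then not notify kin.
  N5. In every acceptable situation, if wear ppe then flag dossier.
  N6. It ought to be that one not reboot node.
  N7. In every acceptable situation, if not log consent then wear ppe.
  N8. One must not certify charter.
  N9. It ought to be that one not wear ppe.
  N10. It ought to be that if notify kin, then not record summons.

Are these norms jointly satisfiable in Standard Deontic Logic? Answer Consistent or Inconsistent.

Premise 9 gives O(¬wear_ppe).
Premise 7 is O(¬log_consent → wear_ppe); contrapositively O(¬wear_ppe → log_consent). Since O(¬wear_ppe) holds, K gives O(log_consent).
The contrapositive of premise 3 (O(¬record_summons → ¬log_consent)) is O(log_consent → record_summons), and O(log_consent) is already established, so O(record_summons).
Premise 10 is O(notify_kin → ¬record_summons); contrapositively O(record_summons → ¬notify_kin). Since O(record_summons) holds, K gives O(¬notify_kin).
From O(¬notify_kin) and premise 2, O(¬notify_kin → log_log), we obtain O(log_log).
From O(log_log) and premise 1, O(log_log → certify_charter), we obtain O(certify_charter).
However, F(certify_charter) at premise 8 amounts to O(¬certify_charter).
We now have both O(certify_charter) and O(¬certify_charter) — certify_charter is simultaneously obligatory and forbidden, violating the D-axiom.

Inconsistent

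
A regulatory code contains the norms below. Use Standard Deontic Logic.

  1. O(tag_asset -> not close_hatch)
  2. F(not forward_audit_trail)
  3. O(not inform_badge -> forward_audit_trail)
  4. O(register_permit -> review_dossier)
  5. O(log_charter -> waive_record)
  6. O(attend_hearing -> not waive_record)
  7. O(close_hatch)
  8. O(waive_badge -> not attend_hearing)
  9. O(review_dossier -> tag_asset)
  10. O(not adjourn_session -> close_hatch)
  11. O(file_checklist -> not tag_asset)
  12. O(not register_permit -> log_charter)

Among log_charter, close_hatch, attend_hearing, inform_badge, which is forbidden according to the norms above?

From premise 7 we have O(close_hatch).
Premise 1, O(tag_asset -> not close_hatch), contraposes to O(close_hatch -> not tag_asset); with O(close_hatch) we get O(not tag_asset).
Premise 9, O(review_dossier -> tag_asset), contraposes to O(not tag_asset -> not review_dossier); with O(not tag_asset) we get O(not review_dossier).
The contrapositive of premise 4 (O(register_permit -> review_dossier)) is O(not review_dossier -> not register_permit), and O(not review_dossier) is already established, so O(not register_permit).
From O(not register_permit) and premise 12, O(not register_permit -> log_charter), we obtain O(log_charter).
From O(log_charter) and premise 5, O(log_charter -> waive_record), we obtain O(waive_record).
The contrapositive of premise 6 (O(attend_hearing -> not waive_record)) is O(waive_record -> not attend_hearing), and O(waive_record) is already established, so O(not attend_hearing).
So O(not attend_hearing) holds, i.e. attend_hearing is forbidden. None of the other listed options is forbidden under the premises.

attend_hearing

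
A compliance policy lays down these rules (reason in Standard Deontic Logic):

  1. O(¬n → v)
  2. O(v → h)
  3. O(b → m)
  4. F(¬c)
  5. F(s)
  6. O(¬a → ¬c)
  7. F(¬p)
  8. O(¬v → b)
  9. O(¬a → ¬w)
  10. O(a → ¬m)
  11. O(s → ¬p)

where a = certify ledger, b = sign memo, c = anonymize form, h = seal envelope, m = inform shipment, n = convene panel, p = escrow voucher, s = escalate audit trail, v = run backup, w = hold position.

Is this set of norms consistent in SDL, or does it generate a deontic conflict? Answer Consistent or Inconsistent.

Consistent

Premise 11 is O(s → ¬p), but O(s) is not derivable from the premises, so it does not yield O(¬p).
So O(¬p) is not derivable, and the apparent clash with O(p) does not arise.
A world satisfying every obligation exists (e.g. a=true, b=false, c=true, h=true, m=false, n=false, p=true, s=false, v=true, w=false); no atom is both obligatory and forbidden, so the set is consistent.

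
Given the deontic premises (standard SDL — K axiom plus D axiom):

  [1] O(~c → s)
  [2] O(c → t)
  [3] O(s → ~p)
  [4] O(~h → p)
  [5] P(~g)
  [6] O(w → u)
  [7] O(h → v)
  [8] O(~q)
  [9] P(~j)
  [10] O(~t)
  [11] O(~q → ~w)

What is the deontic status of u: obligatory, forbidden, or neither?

Premise 6 is O(w → u), but O(w) is not derivable from the premises, so it does not yield O(u).
No premise or chain of K-axiom applications forces O(u), and none forces O(~u). So u is neither obligatory nor forbidden under these norms.

Neither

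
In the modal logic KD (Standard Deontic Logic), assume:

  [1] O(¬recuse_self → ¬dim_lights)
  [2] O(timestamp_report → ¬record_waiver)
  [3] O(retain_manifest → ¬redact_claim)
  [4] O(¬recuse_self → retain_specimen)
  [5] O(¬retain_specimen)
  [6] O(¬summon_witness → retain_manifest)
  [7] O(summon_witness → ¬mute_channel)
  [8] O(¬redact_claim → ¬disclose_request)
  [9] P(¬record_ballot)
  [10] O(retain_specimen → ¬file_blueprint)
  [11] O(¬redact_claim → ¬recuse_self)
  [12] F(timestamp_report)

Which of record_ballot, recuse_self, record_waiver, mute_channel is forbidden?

From premise 5 we have O(¬retain_specimen).
Premise 4 is O(¬recuse_self → retain_specimen); contrapositively O(¬retain_specimen → recuse_self). Since O(¬retain_specimen) holds, K gives O(recuse_self).
Premise 11, O(¬redact_claim → ¬recuse_self), contraposes to O(recuse_self → redact_claim); with O(recuse_self) we get O(redact_claim).
Premise 3, O(retain_manifest → ¬redact_claim), contraposes to O(redact_claim → ¬retain_manifest); with O(redact_claim) we get O(¬retain_manifest).
Premise 6, O(¬summon_witness → retain_manifest), contraposes to O(¬retain_manifest → summon_witness); with O(¬retain_manifest) we get O(summon_witness).
Applying K to premise 7 (O(summon_witness → ¬mute_channel)) and O(summon_witness) yields O(¬mute_channel).
So O(¬mute_channel) holds, i.e. mute_channel is forbidden. None of the other listed options is forbidden under the premises.

mute_channel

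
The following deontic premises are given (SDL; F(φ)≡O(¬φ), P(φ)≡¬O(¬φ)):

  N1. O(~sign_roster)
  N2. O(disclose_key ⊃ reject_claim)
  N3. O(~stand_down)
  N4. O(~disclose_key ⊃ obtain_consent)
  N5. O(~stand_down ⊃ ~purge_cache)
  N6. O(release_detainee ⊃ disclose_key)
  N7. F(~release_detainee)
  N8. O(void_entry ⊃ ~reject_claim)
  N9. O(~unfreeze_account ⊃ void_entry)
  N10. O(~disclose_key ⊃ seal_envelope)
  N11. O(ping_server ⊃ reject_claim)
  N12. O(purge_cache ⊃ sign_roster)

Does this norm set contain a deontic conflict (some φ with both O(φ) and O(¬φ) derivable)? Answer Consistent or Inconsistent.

Consistent

Premise 12 is O(purge_cache ⊃ sign_roster), but O(purge_cache) is not derivable from the premises, so it does not yield O(sign_roster).
So O(sign_roster) is not derivable, and the apparent clash with O(~sign_roster) does not arise.
A world satisfying every obligation exists (e.g. disclose_key=true, obtain_consent=false, ping_server=false, purge_cache=false, reject_claim=true, release_detainee=true, seal_envelope=false, sign_roster=false, stand_down=false, unfreeze_account=true, void_entry=false); no atom is both obligatory and forbidden, so the set is consistent.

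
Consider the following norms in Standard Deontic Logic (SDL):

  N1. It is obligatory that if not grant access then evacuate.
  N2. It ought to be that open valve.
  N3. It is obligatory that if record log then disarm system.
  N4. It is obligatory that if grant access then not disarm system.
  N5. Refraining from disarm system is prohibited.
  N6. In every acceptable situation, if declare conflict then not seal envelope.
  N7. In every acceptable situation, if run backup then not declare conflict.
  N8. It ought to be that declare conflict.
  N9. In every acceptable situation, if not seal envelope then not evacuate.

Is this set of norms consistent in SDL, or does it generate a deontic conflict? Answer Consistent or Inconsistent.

Inconsistent

Premise 5 is F(¬disarm_system), i.e. O(disarm_system).
Premise 4 is O(grant_access → ¬disarm_system); contrapositively O(disarm_system → ¬grant_access). Since O(disarm_system) holds, K gives O(¬grant_access).
Premise 1 is O(¬grant_access → evacuate); since O(¬grant_access), deontic closure gives O(evacuate).
The contrapositive of premise 9 (O(¬seal_envelope → ¬evacuate)) is O(evacuate → seal_envelope), and O(evacuate) is already established, so O(seal_envelope).
Premise 6, O(declare_conflict → ¬seal_envelope), contraposes to O(seal_envelope → ¬declare_conflict); with O(seal_envelope) we get O(¬declare_conflict).
Yet premise 8 states O(declare_conflict).
We now have both O(¬declare_conflict) and O(declare_conflict) — declare_conflict is simultaneously obligatory and forbidden, violating the D-axiom.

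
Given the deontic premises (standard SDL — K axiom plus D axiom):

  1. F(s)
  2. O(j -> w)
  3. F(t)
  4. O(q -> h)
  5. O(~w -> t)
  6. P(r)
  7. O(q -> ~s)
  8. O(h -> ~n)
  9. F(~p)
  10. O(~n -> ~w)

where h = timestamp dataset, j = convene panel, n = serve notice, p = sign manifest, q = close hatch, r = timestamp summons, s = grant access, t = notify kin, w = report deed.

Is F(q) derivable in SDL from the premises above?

Yes

F(t) at premise 3 means O(~t).
The contrapositive of premise 5 (O(~w -> t)) is O(~t -> w), and O(~t) is already established, so O(w).
Premise 10, O(~n -> ~w), contraposes to O(w -> n); with O(w) we get O(n).
The contrapositive of premise 8 (O(h -> ~n)) is O(n -> ~h), and O(n) is already established, so O(~h).
The contrapositive of premise 4 (O(q -> h)) is O(~h -> ~q), and O(~h) is already established, so O(~q).
Premises 1, 2, 6, 7, 9 do not contribute to this derivation.
So O(~q) holds, i.e. F(q). The claim follows.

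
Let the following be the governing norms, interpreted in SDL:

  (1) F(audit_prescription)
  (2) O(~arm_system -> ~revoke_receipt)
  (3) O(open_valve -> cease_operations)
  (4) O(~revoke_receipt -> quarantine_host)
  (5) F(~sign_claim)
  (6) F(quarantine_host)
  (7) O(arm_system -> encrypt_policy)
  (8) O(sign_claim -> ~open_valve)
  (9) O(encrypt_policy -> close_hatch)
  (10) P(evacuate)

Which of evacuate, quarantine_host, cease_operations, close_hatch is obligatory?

close_hatch

F(quarantine_host) at premise 6 means O(~quarantine_host).
The contrapositive of premise 4 (O(~revoke_receipt -> quarantine_host)) is O(~quarantine_host -> revoke_receipt), and O(~quarantine_host) is already established, so O(revoke_receipt).
Premise 2 is O(~arm_system -> ~revoke_receipt); contrapositively O(revoke_receipt -> arm_system). Since O(revoke_receipt) holds, K gives O(arm_system).
Applying K to premise 7 (O(arm_system -> encrypt_policy)) and O(arm_system) yields O(encrypt_policy).
From O(encrypt_policy) and premise 9, O(encrypt_policy -> close_hatch), we obtain O(close_hatch).
So O(close_hatch) holds — close_hatch is obligatory. None of the other listed options is made obligatory by any chain of premises.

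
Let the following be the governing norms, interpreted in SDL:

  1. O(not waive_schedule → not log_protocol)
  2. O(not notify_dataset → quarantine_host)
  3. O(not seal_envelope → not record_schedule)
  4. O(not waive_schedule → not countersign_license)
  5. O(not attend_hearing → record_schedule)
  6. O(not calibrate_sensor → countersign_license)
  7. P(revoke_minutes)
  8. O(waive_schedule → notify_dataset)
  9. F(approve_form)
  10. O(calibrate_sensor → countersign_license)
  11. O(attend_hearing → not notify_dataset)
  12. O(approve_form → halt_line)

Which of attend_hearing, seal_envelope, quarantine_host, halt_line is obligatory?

seal_envelope

Premises 10 and 6 are O(calibrate_sensor → countersign_license) and O(not calibrate_sensor → countersign_license); every ideal world satisfies calibrate_sensor or not calibrate_sensor, so in either case countersign_license holds — hence O(countersign_license).
Premise 4, O(not waive_schedule → not countersign_license), contraposes to O(countersign_license → waive_schedule); with O(countersign_license) we get O(waive_schedule).
Premise 8 is O(waive_schedule → notify_dataset); since O(waive_schedule), deontic closure gives O(notify_dataset).
Premise 11, O(attend_hearing → not notify_dataset), contraposes to O(notify_dataset → not attend_hearing); with O(notify_dataset) we get O(not attend_hearing).
From O(not attend_hearing) and premise 5, O(not attend_hearing → record_schedule), we obtain O(record_schedule).
The contrapositive of premise 3 (O(not seal_envelope → not record_schedule)) is O(record_schedule → seal_envelope), and O(record_schedule) is already established, so O(seal_envelope).
So O(seal_envelope) holds — seal_envelope is obligatory. None of the other listed options is made obligatory by any chain of premises.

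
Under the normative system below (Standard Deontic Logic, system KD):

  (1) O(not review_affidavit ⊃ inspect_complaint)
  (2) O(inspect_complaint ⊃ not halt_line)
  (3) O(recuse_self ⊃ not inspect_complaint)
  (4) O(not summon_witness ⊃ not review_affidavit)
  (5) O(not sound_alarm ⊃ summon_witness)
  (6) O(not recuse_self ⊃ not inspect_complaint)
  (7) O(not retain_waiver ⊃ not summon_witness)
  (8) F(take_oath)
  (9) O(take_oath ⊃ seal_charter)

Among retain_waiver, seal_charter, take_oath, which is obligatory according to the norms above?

Premises 3 and 6 cover both cases: O(recuse_self ⊃ not inspect_complaint) and O(not recuse_self ⊃ not inspect_complaint). Since recuse_self ∨ not recuse_self is a tautology, O(not inspect_complaint) follows.
Premise 1, O(not review_affidavit ⊃ inspect_complaint), contraposes to O(not inspect_complaint ⊃ review_affidavit); with O(not inspect_complaint) we get O(review_affidavit).
Premise 4, O(not summon_witness ⊃ not review_affidavit), contraposes to O(review_affidavit ⊃ summon_witness); with O(review_affidavit) we get O(summon_witness).
Premise 7, O(not retain_waiver ⊃ not summon_witness), contraposes to O(summon_witness ⊃ retain_waiver); with O(summon_witness) we get O(retain_waiver).
So O(retain_waiver) holds — retain_waiver is obligatory. None of the other listed options is made obligatory by any chain of premises.

retain_waiver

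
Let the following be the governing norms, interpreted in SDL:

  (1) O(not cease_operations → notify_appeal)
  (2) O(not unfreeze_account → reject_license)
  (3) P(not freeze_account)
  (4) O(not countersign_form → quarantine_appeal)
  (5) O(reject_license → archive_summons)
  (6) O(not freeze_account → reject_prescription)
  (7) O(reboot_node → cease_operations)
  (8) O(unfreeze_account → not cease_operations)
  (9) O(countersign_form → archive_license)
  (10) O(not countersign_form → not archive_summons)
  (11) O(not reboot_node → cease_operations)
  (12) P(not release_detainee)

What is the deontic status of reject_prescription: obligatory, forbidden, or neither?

Neither

Premise 6 is O(not freeze_account → reject_prescription), but O(not freeze_account) is not derivable from the premises (the permission P(not freeze_account) asserts only not O(freeze_account), not O(not freeze_account)), so it does not yield O(reject_prescription).
No premise or chain of K-axiom applications forces O(reject_prescription), and none forces O(not reject_prescription). So reject_prescription is neither obligatory nor forbidden under these norms.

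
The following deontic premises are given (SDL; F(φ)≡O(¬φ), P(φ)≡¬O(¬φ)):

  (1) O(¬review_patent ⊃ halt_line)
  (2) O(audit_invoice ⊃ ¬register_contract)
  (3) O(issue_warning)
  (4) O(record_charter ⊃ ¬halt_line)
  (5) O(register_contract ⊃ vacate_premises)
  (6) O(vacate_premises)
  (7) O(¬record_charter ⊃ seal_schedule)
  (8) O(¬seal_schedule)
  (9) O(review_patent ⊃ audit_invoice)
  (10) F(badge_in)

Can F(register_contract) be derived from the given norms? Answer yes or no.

Premise 8 states O(¬seal_schedule) outright.
Premise 7, O(¬record_charter ⊃ seal_schedule), contraposes to O(¬seal_schedule ⊃ record_charter); with O(¬seal_schedule) we get O(record_charter).
From O(record_charter) and premise 4, O(record_charter ⊃ ¬halt_line), we obtain O(¬halt_line).
The contrapositive of premise 1 (O(¬review_patent ⊃ halt_line)) is O(¬halt_line ⊃ review_patent), and O(¬halt_line) is already established, so O(review_patent).
Premise 9 is O(review_patent ⊃ audit_invoice); since O(review_patent), deontic closure gives O(audit_invoice).
Applying K to premise 2 (O(audit_invoice ⊃ ¬register_contract)) and O(audit_invoice) yields O(¬register_contract).
Premises 3, 5, 6, 10 do not contribute to this derivation.
So O(¬register_contract) holds, i.e. F(register_contract). The claim follows.

Yes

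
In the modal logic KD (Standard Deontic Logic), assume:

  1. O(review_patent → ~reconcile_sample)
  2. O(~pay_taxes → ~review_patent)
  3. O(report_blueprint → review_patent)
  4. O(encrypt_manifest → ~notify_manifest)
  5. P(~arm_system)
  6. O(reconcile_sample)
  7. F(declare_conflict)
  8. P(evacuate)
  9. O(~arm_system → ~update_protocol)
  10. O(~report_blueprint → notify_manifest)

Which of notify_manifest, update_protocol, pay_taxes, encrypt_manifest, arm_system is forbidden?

encrypt_manifest

From premise 6 we have O(reconcile_sample).
Premise 1 is O(review_patent → ~reconcile_sample); contrapositively O(reconcile_sample → ~review_patent). Since O(reconcile_sample) holds, K gives O(~review_patent).
Premise 3, O(report_blueprint → review_patent), contraposes to O(~review_patent → ~report_blueprint); with O(~review_patent) we get O(~report_blueprint).
From O(~report_blueprint) and premise 10, O(~report_blueprint → notify_manifest), we obtain O(notify_manifest).
Premise 4, O(encrypt_manifest → ~notify_manifest), contraposes to O(notify_manifest → ~encrypt_manifest); with O(notify_manifest) we get O(~encrypt_manifest).
So O(~encrypt_manifest) holds, i.e. encrypt_manifest is forbidden. None of the other listed options is forbidden under the premises.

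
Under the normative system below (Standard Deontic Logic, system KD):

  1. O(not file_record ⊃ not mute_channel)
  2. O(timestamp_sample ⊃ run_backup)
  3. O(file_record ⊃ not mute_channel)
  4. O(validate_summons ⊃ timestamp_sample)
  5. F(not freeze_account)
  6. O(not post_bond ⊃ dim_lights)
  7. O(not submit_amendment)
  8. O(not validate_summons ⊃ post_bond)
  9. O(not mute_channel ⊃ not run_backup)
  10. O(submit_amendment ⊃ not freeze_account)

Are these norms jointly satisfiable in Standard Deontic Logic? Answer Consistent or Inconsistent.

Consistent

Premise 10 is O(submit_amendment ⊃ not freeze_account), but O(submit_amendment) is not derivable from the premises, so it does not yield O(not freeze_account).
So O(not freeze_account) is not derivable, and the apparent clash with O(freeze_account) does not arise.
A world satisfying every obligation exists (e.g. dim_lights=false, file_record=false, freeze_account=true, mute_channel=false, post_bond=true, run_backup=false, submit_amendment=false, timestamp_sample=false, validate_summons=false); no atom is both obligatory and forbidden, so the set is consistent.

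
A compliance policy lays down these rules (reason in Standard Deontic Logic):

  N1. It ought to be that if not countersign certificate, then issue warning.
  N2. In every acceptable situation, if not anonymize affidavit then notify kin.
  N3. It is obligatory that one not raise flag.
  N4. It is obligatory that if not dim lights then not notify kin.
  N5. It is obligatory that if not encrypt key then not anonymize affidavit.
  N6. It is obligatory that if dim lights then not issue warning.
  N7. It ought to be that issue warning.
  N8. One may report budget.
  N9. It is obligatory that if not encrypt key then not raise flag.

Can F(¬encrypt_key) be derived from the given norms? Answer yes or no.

Yes

From premise 7 we have O(issue_warning).
Premise 6 is O(dim_lights → ¬issue_warning); contrapositively O(issue_warning → ¬dim_lights). Since O(issue_warning) holds, K gives O(¬dim_lights).
Premise 4 is O(¬dim_lights → ¬notify_kin); since O(¬dim_lights), deontic closure gives O(¬notify_kin).
Premise 2 is O(¬anonymize_affidavit → notify_kin); contrapositively O(¬notify_kin → anonymize_affidavit). Since O(¬notify_kin) holds, K gives O(anonymize_affidavit).
The contrapositive of premise 5 (O(¬encrypt_key → ¬anonymize_affidavit)) is O(anonymize_affidavit → encrypt_key), and O(anonymize_affidavit) is already established, so O(encrypt_key).
Premises 1, 3, 8, 9 do not contribute to this derivation.
So O(encrypt_key) holds, i.e. F(¬encrypt_key). The claim follows.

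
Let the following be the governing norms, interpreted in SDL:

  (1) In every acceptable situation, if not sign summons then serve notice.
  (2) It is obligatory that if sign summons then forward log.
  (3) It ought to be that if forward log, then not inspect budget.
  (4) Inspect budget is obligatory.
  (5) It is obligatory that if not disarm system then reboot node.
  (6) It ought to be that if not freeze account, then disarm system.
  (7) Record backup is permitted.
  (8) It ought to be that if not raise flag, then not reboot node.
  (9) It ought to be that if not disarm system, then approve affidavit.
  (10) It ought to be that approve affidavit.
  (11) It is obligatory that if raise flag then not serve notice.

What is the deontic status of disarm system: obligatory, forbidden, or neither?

Obligatory

From premise 4 we have O(inspect_budget).
Premise 3, O(forward_log → ¬inspect_budget), contraposes to O(inspect_budget → ¬forward_log); with O(inspect_budget) we get O(¬forward_log).
Premise 2 is O(sign_summons → forward_log); contrapositively O(¬forward_log → ¬sign_summons). Since O(¬forward_log) holds, K gives O(¬sign_summons).
From O(¬sign_summons) and premise 1, O(¬sign_summons → serve_notice), we obtain O(serve_notice).
Premise 11, O(raise_flag → ¬serve_notice), contraposes to O(serve_notice → ¬raise_flag); with O(serve_notice) we get O(¬raise_flag).
From O(¬raise_flag) and premise 8, O(¬raise_flag → ¬reboot_node), we obtain O(¬reboot_node).
Premise 5 is O(¬disarm_system → reboot_node); contrapositively O(¬reboot_node → disarm_system). Since O(¬reboot_node) holds, K gives O(disarm_system).
Premises 6, 7, 9, 10 do not contribute to this derivation.
Hence disarm_system is obligatory.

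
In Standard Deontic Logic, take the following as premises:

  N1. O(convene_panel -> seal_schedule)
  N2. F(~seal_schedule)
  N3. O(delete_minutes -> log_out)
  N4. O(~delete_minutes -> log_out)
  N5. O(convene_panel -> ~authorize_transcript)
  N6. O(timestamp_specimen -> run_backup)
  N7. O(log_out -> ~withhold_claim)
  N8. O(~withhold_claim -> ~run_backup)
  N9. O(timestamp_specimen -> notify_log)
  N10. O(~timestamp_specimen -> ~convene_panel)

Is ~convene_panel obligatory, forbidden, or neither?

Premises 4 and 3 cover both cases: O(~delete_minutes -> log_out) and O(delete_minutes -> log_out). Since ~delete_minutes ∨ delete_minutes is a tautology, O(log_out) follows.
From O(log_out) and premise 7, O(log_out -> ~withhold_claim), we obtain O(~withhold_claim).
Applying K to premise 8 (O(~withhold_claim -> ~run_backup)) and O(~withhold_claim) yields O(~run_backup).
Premise 6, O(timestamp_specimen -> run_backup), contraposes to O(~run_backup -> ~timestamp_specimen); with O(~run_backup) we get O(~timestamp_specimen).
Applying K to premise 10 (O(~timestamp_specimen -> ~convene_panel)) and O(~timestamp_specimen) yields O(~convene_panel).
Premises 1, 2, 5, 9 do not contribute to this derivation.
Hence ~convene_panel is obligatory.

Obligatory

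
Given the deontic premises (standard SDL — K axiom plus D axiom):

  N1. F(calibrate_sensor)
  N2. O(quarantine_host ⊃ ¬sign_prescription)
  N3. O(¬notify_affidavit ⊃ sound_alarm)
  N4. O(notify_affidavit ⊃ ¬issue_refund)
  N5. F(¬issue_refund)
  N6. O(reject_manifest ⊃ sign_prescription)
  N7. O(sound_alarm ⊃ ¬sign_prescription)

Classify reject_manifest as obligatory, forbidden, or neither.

Forbidden

Premise 5 is F(¬issue_refund), i.e. O(issue_refund).
Premise 4, O(notify_affidavit ⊃ ¬issue_refund), contraposes to O(issue_refund ⊃ ¬notify_affidavit); with O(issue_refund) we get O(¬notify_affidavit).
Premise 3 is O(¬notify_affidavit ⊃ sound_alarm); since O(¬notify_affidavit), deontic closure gives O(sound_alarm).
Premise 7 is O(sound_alarm ⊃ ¬sign_prescription); since O(sound_alarm), deontic closure gives O(¬sign_prescription).
Premise 6 is O(reject_manifest ⊃ sign_prescription); contrapositively O(¬sign_prescription ⊃ ¬reject_manifest). Since O(¬sign_prescription) holds, K gives O(¬reject_manifest).
Premises 1, 2 do not contribute to this derivation.
Thus O(¬reject_manifest), which is F(reject_manifest): reject_manifest is forbidden.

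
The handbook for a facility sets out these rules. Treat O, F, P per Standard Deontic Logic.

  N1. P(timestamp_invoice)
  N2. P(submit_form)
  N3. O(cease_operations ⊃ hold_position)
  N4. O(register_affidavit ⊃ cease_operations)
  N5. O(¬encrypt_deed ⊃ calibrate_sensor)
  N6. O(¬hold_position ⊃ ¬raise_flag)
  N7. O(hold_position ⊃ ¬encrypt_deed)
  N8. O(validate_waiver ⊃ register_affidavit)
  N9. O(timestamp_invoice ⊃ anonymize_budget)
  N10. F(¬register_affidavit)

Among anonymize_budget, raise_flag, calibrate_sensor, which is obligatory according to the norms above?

Premise 10 is F(¬register_affidavit), i.e. O(register_affidavit).
Premise 4 is O(register_affidavit ⊃ cease_operations); since O(register_affidavit), deontic closure gives O(cease_operations).
From O(cease_operations) and premise 3, O(cease_operations ⊃ hold_position), we obtain O(hold_position).
From O(hold_position) and premise 7, O(hold_position ⊃ ¬encrypt_deed), we obtain O(¬encrypt_deed).
With premise 5, O(¬encrypt_deed ⊃ calibrate_sensor), the K-axiom yields O(calibrate_sensor).
So O(calibrate_sensor) holds — calibrate_sensor is obligatory. None of the other listed options is made obligatory by any chain of premises.

calibrate_sensor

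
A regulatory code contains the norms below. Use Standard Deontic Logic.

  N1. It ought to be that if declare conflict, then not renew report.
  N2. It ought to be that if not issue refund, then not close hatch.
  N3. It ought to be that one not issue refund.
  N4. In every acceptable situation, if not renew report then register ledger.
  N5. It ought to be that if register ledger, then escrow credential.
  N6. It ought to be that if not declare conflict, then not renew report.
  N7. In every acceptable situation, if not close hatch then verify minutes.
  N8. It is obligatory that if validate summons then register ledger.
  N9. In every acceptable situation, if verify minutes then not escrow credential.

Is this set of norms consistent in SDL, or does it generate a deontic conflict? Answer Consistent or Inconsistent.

Inconsistent

By case analysis on ¬declare_conflict: premise 6 gives O(¬declare_conflict → ¬renew_report) and premise 1 gives O(declare_conflict → ¬renew_report), so O(¬renew_report) either way.
With premise 4, O(¬renew_report → register_ledger), the K-axiom yields O(register_ledger).
From O(register_ledger) and premise 5, O(register_ledger → escrow_credential), we obtain O(escrow_credential).
The contrapositive of premise 9 (O(verify_minutes → ¬escrow_credential)) is O(escrow_credential → ¬verify_minutes), and O(escrow_credential) is already established, so O(¬verify_minutes).
Premise 7 is O(¬close_hatch → verify_minutes); contrapositively O(¬verify_minutes → close_hatch). Since O(¬verify_minutes) holds, K gives O(close_hatch).
Premise 2, O(¬issue_refund → ¬close_hatch), contraposes to O(close_hatch → issue_refund); with O(close_hatch) we get O(issue_refund).
But premise 3 directly asserts O(¬issue_refund).
We now have both O(issue_refund) and O(¬issue_refund) — issue_refund is simultaneously obligatory and forbidden, violating the D-axiom.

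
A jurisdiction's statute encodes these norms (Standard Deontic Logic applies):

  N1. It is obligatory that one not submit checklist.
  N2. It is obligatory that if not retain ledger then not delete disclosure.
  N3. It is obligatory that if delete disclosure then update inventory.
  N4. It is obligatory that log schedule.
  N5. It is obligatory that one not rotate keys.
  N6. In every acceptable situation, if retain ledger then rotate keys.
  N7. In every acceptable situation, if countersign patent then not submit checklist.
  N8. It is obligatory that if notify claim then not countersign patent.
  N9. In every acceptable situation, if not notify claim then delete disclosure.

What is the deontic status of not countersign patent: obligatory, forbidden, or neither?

Premise 5 states O(¬rotate_keys) outright.
Premise 6 is O(retain_ledger → rotate_keys); contrapositively O(¬rotate_keys → ¬retain_ledger). Since O(¬rotate_keys) holds, K gives O(¬retain_ledger).
From O(¬retain_ledger) and premise 2, O(¬retain_ledger → ¬delete_disclosure), we obtain O(¬delete_disclosure).
Premise 9, O(¬notify_claim → delete_disclosure), contraposes to O(¬delete_disclosure → notify_claim); with O(¬delete_disclosure) we get O(notify_claim).
Applying K to premise 8 (O(notify_claim → ¬countersign_patent)) and O(notify_claim) yields O(¬countersign_patent).
Premises 1, 3, 4, 7 do not contribute to this derivation.
Hence ¬countersign_patent is obligatory.

Obligatory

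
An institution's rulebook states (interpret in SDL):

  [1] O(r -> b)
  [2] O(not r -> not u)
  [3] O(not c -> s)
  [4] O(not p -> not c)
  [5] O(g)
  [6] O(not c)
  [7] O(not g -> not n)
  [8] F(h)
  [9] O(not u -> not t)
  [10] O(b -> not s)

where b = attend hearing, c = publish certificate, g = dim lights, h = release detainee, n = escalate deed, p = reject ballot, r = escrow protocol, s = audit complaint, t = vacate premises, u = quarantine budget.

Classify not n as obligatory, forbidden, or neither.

Neither

Premise 7 is O(not g -> not n), but O(not g) is not derivable from the premises, so it does not yield O(not n).
No premise or chain of K-axiom applications forces O(not n), and none forces O(n). So not n is neither obligatory nor forbidden under these norms.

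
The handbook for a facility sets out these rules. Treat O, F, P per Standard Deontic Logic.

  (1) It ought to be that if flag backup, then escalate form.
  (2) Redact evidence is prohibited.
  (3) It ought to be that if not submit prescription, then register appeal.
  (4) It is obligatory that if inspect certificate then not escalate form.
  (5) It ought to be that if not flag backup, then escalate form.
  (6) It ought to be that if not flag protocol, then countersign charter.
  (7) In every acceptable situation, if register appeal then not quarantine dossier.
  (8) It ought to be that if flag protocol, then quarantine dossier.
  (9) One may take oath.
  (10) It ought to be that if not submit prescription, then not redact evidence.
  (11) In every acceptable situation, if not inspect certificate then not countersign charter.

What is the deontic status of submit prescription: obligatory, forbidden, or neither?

Obligatory

By case analysis on flag_backup: premise 1 gives O(flag_backup → escalate_form) and premise 5 gives O(¬flag_backup → escalate_form), so O(escalate_form) either way.
Premise 4 is O(inspect_certificate → ¬escalate_form); contrapositively O(escalate_form → ¬inspect_certificate). Since O(escalate_form) holds, K gives O(¬inspect_certificate).
From O(¬inspect_certificate) and premise 11, O(¬inspect_certificate → ¬countersign_charter), we obtain O(¬countersign_charter).
Premise 6, O(¬flag_protocol → countersign_charter), contraposes to O(¬countersign_charter → flag_protocol); with O(¬countersign_charter) we get O(flag_protocol).
From O(flag_protocol) and premise 8, O(flag_protocol → quarantine_dossier), we obtain O(quarantine_dossier).
Premise 7 is O(register_appeal → ¬quarantine_dossier); contrapositively O(quarantine_dossier → ¬register_appeal). Since O(quarantine_dossier) holds, K gives O(¬register_appeal).
Premise 3 is O(¬submit_prescription → register_appeal); contrapositively O(¬register_appeal → submit_prescription). Since O(¬register_appeal) holds, K gives O(submit_prescription).
Premises 2, 9, 10 do not contribute to this derivation.
Hence submit_prescription is obligatory.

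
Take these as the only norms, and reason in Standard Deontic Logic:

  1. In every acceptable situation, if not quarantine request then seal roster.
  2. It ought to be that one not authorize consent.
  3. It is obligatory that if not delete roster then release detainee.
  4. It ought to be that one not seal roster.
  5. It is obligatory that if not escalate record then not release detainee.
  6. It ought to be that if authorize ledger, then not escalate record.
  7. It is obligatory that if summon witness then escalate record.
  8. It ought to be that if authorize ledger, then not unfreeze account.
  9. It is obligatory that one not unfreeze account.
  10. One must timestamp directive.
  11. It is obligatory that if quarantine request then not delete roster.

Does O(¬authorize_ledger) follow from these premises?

Premise 4 states O(¬seal_roster) outright.
The contrapositive of premise 1 (O(¬quarantine_request → seal_roster)) is O(¬seal_roster → quarantine_request), and O(¬seal_roster) is already established, so O(quarantine_request).
Applying K to premise 11 (O(quarantine_request → ¬delete_roster)) and O(quarantine_request) yields O(¬delete_roster).
Applying K to premise 3 (O(¬delete_roster → release_detainee)) and O(¬delete_roster) yields O(release_detainee).
Premise 5, O(¬escalate_record → ¬release_detainee), contraposes to O(release_detainee → escalate_record); with O(release_detainee) we get O(escalate_record).
The contrapositive of premise 6 (O(authorize_ledger → ¬escalate_record)) is O(escalate_record → ¬authorize_ledger), and O(escalate_record) is already established, so O(¬authorize_ledger).
Premises 2, 7, 8, 9, 10 do not contribute to this derivation.
So O(¬authorize_ledger) follows.

Yes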